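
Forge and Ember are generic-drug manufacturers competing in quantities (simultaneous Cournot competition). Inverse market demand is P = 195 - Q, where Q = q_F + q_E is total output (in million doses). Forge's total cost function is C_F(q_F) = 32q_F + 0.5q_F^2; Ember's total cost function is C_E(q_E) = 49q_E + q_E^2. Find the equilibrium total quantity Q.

71

Forge's profit: π_F = (195 - Q)q_F - (32q_F + (1/2)q_F²). Setting ∂π_F/∂q_F = 0: 163 - 3q_F - (q_E) = 0.
Ember's profit: π_E = (195 - Q)q_E - (49q_E + q_E²). Setting ∂π_E/∂q_E = 0: 146 - 4q_E - (q_F) = 0.
So q_F = (163 - q_E)/3 and q_E = (146 - q_F)/4.
Substituting one into the other gives q_F = 46 and q_E = 25.
Total output Q = 46 + 25 = 71.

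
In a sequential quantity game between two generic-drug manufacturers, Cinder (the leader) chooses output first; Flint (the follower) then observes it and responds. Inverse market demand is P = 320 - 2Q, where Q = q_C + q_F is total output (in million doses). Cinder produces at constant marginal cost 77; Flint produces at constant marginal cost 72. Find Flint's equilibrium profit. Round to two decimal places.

2080.13

Solve by backward induction. Given q_C, the follower Flint maximises π_F = (320 - 2q_C - 2q_F)q_F - 72q_F.
Setting the follower's marginal profit to zero, 248 - 2q_C - 4q_F = 0, i.e. q_F = (248 - 2q_C)/4.
The leader anticipates this reaction. Substituting into P = 320 - 2Q gives P = 196 - q_C, so π_C = (196 - q_C)q_C - 77q_C.
Leader FOC: 119 - 2q_C = 0, so q_C = 119/2.
Then q_F = (248 - 2·(119/2))/4 = 129/4.
Price P = 320 - 2·(367/4) = 273/2.
Flint's profit: (273/2 - 72)·(129/4) = 2080.1250.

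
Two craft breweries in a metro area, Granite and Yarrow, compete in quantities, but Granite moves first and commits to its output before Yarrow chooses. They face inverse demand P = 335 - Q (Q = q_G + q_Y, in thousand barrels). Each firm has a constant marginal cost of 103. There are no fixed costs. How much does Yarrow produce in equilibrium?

58

The follower Yarrow best-responds to any q_G: π_Y = (335 - Q)q_Y - 103q_Y.
Setting the follower's marginal profit to zero, 232 - q_G - 2q_Y = 0, i.e. q_Y = (232 - q_G)/2.
The leader anticipates this reaction. Substituting into P = 335 - Q gives P = 219 - (1/2)q_G, so π_G = (219 - (1/2)q_G)q_G - 103q_G.
Leader FOC: 116 - q_G = 0, so q_G = 116.
Then q_Y = (232 - 116)/2 = 58.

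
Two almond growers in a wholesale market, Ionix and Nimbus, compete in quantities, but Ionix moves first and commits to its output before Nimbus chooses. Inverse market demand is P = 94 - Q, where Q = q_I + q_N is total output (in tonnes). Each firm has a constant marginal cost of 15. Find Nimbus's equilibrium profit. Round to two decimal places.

The follower Nimbus best-responds to any q_I: π_N = (94 - Q)q_N - 15q_N.
Setting the follower's marginal profit to zero, 79 - q_I - 2q_N = 0, i.e. q_N = (79 - q_I)/2.
Ionix substitutes q_N(q_I) into its own profit: π_I = q_I(94 - q_I - (79 - q_I)/2) - 15q_I = (109/2 - (1/2)q_I)q_I - 15q_I.
Leader FOC: 79/2 - q_I = 0, so q_I = 79/2.
Then q_N = (79 - 79/2)/2 = 79/4.
Price P = 94 - 237/4 = 139/4.
Nimbus's profit: (139/4 - 15)·(79/4) = 390.0625.

390.06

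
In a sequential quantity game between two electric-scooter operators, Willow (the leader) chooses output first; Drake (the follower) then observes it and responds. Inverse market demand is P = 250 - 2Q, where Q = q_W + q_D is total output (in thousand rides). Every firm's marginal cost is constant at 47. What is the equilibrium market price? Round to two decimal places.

Solve by backward induction. Given q_W, the follower Drake maximises π_D = (250 - 2q_W - 2q_D)q_D - 47q_D.
Follower FOC: 203 - 2q_W - 4q_D = 0, so q_D(q_W) = (203 - 2q_W)/4.
The leader anticipates this reaction. Substituting into P = 250 - 2Q gives P = 297/2 - q_W, so π_W = (297/2 - q_W)q_W - 47q_W.
Maximising: ∂π_W/∂q_W = 203/2 - 2q_W = 0, giving q_W = 203/4.
Then q_D = (203 - 2·(203/4))/4 = 203/8.
Total output Q = 609/8, so price P = 250 - 2·(609/8) = 391/4.

97.75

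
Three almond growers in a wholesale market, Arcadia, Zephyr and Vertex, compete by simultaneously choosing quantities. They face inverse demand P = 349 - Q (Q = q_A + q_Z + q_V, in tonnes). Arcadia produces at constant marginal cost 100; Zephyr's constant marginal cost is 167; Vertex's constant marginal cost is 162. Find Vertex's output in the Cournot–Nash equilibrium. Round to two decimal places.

Arcadia's profit: π_A = (349 - Q)q_A - (100q_A). Setting ∂π_A/∂q_A = 0: 249 - 2q_A - (q_Z + q_V) = 0.
Zephyr's profit: π_Z = (349 - Q)q_Z - (167q_Z). Setting ∂π_Z/∂q_Z = 0: 182 - 2q_Z - (q_A + q_V) = 0.
Vertex's first-order condition: 187 - 2q_V - (q_A + q_Z) = 0.
Adding the 3 conditions: 618 − 2Q − 2Q = 0, i.e. Q = 309/2.
Back-substituting: q_A = (249 − 309/2) = 189/2, q_Z = (182 − 309/2) = 55/2, q_V = (187 − 309/2) = 65/2.

32.50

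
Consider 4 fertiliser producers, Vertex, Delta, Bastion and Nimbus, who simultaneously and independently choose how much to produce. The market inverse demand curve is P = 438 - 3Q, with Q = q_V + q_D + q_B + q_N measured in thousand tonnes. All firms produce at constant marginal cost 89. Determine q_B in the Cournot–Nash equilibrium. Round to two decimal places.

23.27

Each firm earns π_i = (438 - 3Q)q_i - 89q_i.
First-order condition (treating rivals' output as given): 349 - 6q_i - 3·Σ_{j≠i} q_j = 0.
With identical firms every q_j equals q_i, so Σ_{j≠i} q_j = 3q_i and 349 = 15q_i, giving q_i = 349/15.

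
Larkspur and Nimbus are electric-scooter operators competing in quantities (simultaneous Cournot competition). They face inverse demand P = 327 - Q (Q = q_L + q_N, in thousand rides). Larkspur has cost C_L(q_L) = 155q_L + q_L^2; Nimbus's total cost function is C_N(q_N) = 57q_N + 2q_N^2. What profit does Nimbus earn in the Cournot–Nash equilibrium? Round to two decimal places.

Larkspur's profit: π_L = (327 - Q)q_L - (155q_L + q_L²). Setting ∂π_L/∂q_L = 0: 172 - 4q_L - (q_N) = 0.
Nimbus's first-order condition: 270 - 6q_N - (q_L) = 0.
So q_L = (172 - q_N)/4 and q_N = (270 - q_L)/6.
Solving the pair: q_L = 762/23, q_N = 908/23.
Price P = 327 - 1670/23 = 254.3913.
Nimbus's profit: 254.3913·(908/23) - 57·(908/23) - 2(908/23)² = 4675.5992.

4675.60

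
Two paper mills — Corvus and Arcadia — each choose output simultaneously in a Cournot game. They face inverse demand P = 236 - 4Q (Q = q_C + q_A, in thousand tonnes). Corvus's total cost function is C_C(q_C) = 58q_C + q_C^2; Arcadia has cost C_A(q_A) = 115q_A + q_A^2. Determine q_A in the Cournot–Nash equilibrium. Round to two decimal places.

5.93

Corvus's profit: π_C = (236 - 4Q)q_C - (58q_C + q_C²). Setting ∂π_C/∂q_C = 0: 178 - 10q_C - 4(q_A) = 0.
Arcadia's profit: π_A = (236 - 4Q)q_A - (115q_A + q_A²). Setting ∂π_A/∂q_A = 0: 121 - 10q_A - 4(q_C) = 0.
So q_C = (178 - 4q_A)/10 and q_A = (121 - 4q_C)/10.
Solving the pair: q_C = 108/7, q_A = 83/14.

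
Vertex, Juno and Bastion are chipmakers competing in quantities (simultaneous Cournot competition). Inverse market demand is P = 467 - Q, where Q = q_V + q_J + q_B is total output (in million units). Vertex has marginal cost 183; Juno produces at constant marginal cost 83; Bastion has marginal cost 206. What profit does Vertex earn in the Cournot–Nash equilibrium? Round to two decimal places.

Vertex's profit: π_V = (467 - Q)q_V - (183q_V). Setting ∂π_V/∂q_V = 0: 284 - 2q_V - (q_J + q_B) = 0.
Juno's profit: π_J = (467 - Q)q_J - (83q_J). Setting ∂π_J/∂q_J = 0: 384 - 2q_J - (q_V + q_B) = 0.
Bastion's profit: π_B = (467 - Q)q_B - (206q_B). Setting ∂π_B/∂q_B = 0: 261 - 2q_B - (q_V + q_J) = 0.
Summing all 3 equations gives 929 − 4Q = 0, hence Q = 929/4.
Back-substituting: q_V = (284 − 929/4) = 207/4, q_J = (384 − 929/4) = 607/4, q_B = (261 − 929/4) = 115/4.
Price P = 467 - 929/4 = 939/4.
Vertex's profit: (939/4 - 183)·(207/4) = 2678.0625.

2678.06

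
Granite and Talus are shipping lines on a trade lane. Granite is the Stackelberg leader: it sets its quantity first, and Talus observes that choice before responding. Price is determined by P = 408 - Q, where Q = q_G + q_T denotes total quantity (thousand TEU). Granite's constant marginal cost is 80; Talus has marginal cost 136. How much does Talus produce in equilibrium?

Solve by backward induction. Given q_G, the follower Talus maximises π_T = (408 - q_G - q_T)q_T - 136q_T.
Setting the follower's marginal profit to zero, 272 - q_G - 2q_T = 0, i.e. q_T = (272 - q_G)/2.
The leader anticipates this reaction. Substituting into P = 408 - Q gives P = 272 - (1/2)q_G, so π_G = (272 - (1/2)q_G)q_G - 80q_G.
Leader FOC: 192 - q_G = 0, so q_G = 192.
Then q_T = (272 - 192)/2 = 40.

40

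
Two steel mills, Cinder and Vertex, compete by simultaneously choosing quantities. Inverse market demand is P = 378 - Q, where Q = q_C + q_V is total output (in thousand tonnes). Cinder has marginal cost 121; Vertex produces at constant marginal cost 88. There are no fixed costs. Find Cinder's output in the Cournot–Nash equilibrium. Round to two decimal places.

Cinder's profit: π_C = (378 - Q)q_C - (121q_C). Setting ∂π_C/∂q_C = 0: 257 - 2q_C - (q_V) = 0.
Vertex's profit: π_V = (378 - Q)q_V - (88q_V). Setting ∂π_V/∂q_V = 0: 290 - 2q_V - (q_C) = 0.
So q_C = (257 - q_V)/2 and q_V = (290 - q_C)/2.
Solving the pair: q_C = 224/3, q_V = 323/3.

74.67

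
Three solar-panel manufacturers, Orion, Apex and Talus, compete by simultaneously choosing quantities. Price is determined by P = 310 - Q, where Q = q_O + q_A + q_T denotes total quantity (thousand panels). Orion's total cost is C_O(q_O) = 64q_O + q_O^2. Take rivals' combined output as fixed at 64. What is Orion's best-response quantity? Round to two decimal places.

With rivals' combined output fixed at 64, Orion's profit is π_O = (310 - 64 - q_O)q_O - (64q_O + q_O²) = (246 - q_O)q_O - (64q_O + q_O²).
∂π_O/∂q_O = 182 - 4q_O = 0, so q_O = 91/2.

45.50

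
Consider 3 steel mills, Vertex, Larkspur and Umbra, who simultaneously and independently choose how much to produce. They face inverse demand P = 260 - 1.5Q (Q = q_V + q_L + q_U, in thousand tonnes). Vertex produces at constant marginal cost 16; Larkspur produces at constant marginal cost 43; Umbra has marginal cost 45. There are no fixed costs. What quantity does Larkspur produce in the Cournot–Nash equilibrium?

Vertex's profit: π_V = (260 - 1.5Q)q_V - (16q_V). Setting ∂π_V/∂q_V = 0: 244 - 3q_V - (3/2)(q_L + q_U) = 0.
Larkspur's first-order condition: 217 - 3q_L - (3/2)(q_V + q_U) = 0.
Umbra's profit: π_U = (260 - 1.5Q)q_U - (45q_U). Setting ∂π_U/∂q_U = 0: 215 - 3q_U - (3/2)(q_V + q_L) = 0.
Adding the 3 first-order conditions: 676 − 6Q = 0, so Q = 338/3.
Back-substituting: q_V = (244 − 169)/(3/2) = 50, q_L = (217 − 169)/(3/2) = 32, q_U = (215 − 169)/(3/2) = 92/3.

32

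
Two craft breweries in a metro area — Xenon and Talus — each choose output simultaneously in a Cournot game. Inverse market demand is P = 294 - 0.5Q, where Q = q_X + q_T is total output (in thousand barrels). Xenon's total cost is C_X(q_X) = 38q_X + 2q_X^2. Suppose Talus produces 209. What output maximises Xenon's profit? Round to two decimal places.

30.30

With the rival's output fixed at 209, Xenon's profit is π_X = (294 - (1/2)·209 - (1/2)q_X)q_X - (38q_X + 2q_X²) = (379/2 - (1/2)q_X)q_X - (38q_X + 2q_X²).
∂π_X/∂q_X = 303/2 - 5q_X = 0, so q_X = 303/10.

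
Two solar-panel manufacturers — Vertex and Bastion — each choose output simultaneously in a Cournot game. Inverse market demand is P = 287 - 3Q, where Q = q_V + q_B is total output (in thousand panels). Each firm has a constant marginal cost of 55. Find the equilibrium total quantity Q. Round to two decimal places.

A representative firm's profit is π_i = q_i(287 - 3Q) - 55q_i.
First-order condition (treating rivals' output as given): 232 - 6q_i - 3q_j = 0.
By symmetry each firm produces the same amount; substituting q_j = q_i yields q_i = 232/9.
Total output Q = 232/9 + 232/9 = 464/9.

51.56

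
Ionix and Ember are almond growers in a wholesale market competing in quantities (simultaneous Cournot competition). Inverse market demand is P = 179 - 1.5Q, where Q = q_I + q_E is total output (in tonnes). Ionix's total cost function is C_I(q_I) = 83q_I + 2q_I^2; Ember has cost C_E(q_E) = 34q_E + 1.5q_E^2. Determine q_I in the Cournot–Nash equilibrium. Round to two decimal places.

Ionix's profit: π_I = (179 - 1.5Q)q_I - (83q_I + 2q_I²). Setting ∂π_I/∂q_I = 0: 96 - 7q_I - (3/2)(q_E) = 0.
Ember's profit: π_E = (179 - 1.5Q)q_E - (34q_E + (3/2)q_E²). Setting ∂π_E/∂q_E = 0: 145 - 6q_E - (3/2)(q_I) = 0.
Best responses: q_I = (96 - (3/2)q_E)/7, q_E = (145 - (3/2)q_I)/6.
Solving the pair: q_I = 478/53, q_E = 21.9119.

9.02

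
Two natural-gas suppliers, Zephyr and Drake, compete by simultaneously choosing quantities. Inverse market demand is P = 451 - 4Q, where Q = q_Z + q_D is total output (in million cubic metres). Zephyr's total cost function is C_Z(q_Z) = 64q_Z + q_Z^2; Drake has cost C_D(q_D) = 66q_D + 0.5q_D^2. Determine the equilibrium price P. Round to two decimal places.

Zephyr's profit: π_Z = (451 - 4Q)q_Z - (64q_Z + q_Z²). Setting ∂π_Z/∂q_Z = 0: 387 - 10q_Z - 4(q_D) = 0.
Drake's first-order condition: 385 - 9q_D - 4(q_Z) = 0.
Best responses: q_Z = (387 - 4q_D)/10, q_D = (385 - 4q_Z)/9.
Substituting one into the other gives q_Z = 1943/74 and q_D = 1151/37.
Total output Q = 57.3649, so price P = 451 - 4·57.3649 = 221.5405.

221.54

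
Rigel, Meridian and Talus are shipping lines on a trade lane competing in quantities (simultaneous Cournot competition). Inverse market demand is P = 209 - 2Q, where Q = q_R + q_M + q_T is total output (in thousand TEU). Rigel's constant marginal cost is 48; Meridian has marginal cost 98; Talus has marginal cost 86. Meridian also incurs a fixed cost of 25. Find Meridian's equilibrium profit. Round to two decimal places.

Rigel's profit: π_R = (209 - 2Q)q_R - (48q_R). Setting ∂π_R/∂q_R = 0: 161 - 4q_R - 2(q_M + q_T) = 0.
Meridian's first-order condition: 111 - 4q_M - 2(q_R + q_T) = 0.
Talus's profit: π_T = (209 - 2Q)q_T - (86q_T). Setting ∂π_T/∂q_T = 0: 123 - 4q_T - 2(q_R + q_M) = 0.
Adding the 3 first-order conditions: 395 − 8Q = 0, so Q = 395/8.
Back-substituting: q_R = (161 − 395/4)/2 = 249/8, q_M = (111 − 395/4)/2 = 49/8, q_T = (123 − 395/4)/2 = 97/8.
Price P = 209 - 2·(395/8) = 441/4.
Meridian's profit: (441/4 - 98)·(49/8) - 25 = 1601/32.

50.03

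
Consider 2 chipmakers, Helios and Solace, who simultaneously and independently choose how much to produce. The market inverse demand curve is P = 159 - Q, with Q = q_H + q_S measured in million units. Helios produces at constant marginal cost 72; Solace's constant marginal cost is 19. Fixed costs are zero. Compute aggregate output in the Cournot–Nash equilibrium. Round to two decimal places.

Helios's profit: π_H = (159 - Q)q_H - (72q_H). Setting ∂π_H/∂q_H = 0: 87 - 2q_H - (q_S) = 0.
Solace's profit: π_S = (159 - Q)q_S - (19q_S). Setting ∂π_S/∂q_S = 0: 140 - 2q_S - (q_H) = 0.
So q_H = (87 - q_S)/2 and q_S = (140 - q_H)/2.
Solving the pair: q_H = 34/3, q_S = 193/3.
Total output Q = 34/3 + 193/3 = 227/3.

75.67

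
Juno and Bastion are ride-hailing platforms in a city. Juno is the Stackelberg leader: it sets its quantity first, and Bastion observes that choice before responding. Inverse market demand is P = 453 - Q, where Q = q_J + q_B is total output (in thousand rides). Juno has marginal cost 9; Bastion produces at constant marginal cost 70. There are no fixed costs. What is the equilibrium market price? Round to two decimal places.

135.25

The follower Bastion best-responds to any q_J: π_B = (453 - Q)q_B - 70q_B.
Follower FOC: 383 - q_J - 2q_B = 0, so q_B(q_J) = (383 - q_J)/2.
The leader anticipates this reaction. Substituting into P = 453 - Q gives P = 523/2 - (1/2)q_J, so π_J = (523/2 - (1/2)q_J)q_J - 9q_J.
The leader's first-order condition 505/2 - q_J = 0 yields q_J = 505/2.
Then q_B = (383 - 505/2)/2 = 261/4.
Total output Q = 1271/4, so price P = 453 - 1271/4 = 541/4.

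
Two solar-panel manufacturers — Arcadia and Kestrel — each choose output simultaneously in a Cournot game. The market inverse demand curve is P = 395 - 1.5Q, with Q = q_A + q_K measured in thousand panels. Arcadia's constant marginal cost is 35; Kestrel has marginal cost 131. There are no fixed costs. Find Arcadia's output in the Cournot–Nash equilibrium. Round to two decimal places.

Arcadia's profit: π_A = (395 - 1.5Q)q_A - (35q_A). Setting ∂π_A/∂q_A = 0: 360 - 3q_A - (3/2)(q_K) = 0.
Kestrel's profit: π_K = (395 - 1.5Q)q_K - (131q_K). Setting ∂π_K/∂q_K = 0: 264 - 3q_K - (3/2)(q_A) = 0.
Rearranging gives the reaction functions q_A = (360 - (3/2)q_K)/3 and q_K = (264 - (3/2)q_A)/3.
Solving the pair: q_A = 304/3, q_K = 112/3.

101.33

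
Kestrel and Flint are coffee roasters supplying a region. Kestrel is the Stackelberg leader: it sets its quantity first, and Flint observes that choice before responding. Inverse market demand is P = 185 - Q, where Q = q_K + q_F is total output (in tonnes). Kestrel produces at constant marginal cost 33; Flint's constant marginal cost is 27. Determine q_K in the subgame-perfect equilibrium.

The follower Flint best-responds to any q_K: π_F = (185 - Q)q_F - 27q_F.
Follower FOC: 158 - q_K - 2q_F = 0, so q_F(q_K) = (158 - q_K)/2.
Kestrel substitutes q_F(q_K) into its own profit: π_K = q_K(185 - q_K - (158 - q_K)/2) - 33q_K = (106 - (1/2)q_K)q_K - 33q_K.
Leader FOC: 73 - q_K = 0, so q_K = 73.
Then q_F = (158 - 73)/2 = 85/2.

73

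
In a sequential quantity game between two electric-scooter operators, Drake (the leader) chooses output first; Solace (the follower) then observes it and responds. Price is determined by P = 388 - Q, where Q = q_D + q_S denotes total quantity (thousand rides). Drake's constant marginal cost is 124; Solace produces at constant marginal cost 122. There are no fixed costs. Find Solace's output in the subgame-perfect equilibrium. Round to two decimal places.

The follower Solace best-responds to any q_D: π_S = (388 - Q)q_S - 122q_S.
Setting the follower's marginal profit to zero, 266 - q_D - 2q_S = 0, i.e. q_S = (266 - q_D)/2.
Drake substitutes q_S(q_D) into its own profit: π_D = q_D(388 - q_D - (266 - q_D)/2) - 124q_D = (255 - (1/2)q_D)q_D - 124q_D.
The leader's first-order condition 131 - q_D = 0 yields q_D = 131.
Then q_S = (266 - 131)/2 = 135/2.

67.50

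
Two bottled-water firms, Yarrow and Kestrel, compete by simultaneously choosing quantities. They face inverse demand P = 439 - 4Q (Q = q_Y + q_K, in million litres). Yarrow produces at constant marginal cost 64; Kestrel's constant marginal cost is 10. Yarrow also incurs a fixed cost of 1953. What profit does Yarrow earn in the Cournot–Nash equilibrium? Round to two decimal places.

909.25

Yarrow's profit: π_Y = (439 - 4Q)q_Y - (64q_Y). Setting ∂π_Y/∂q_Y = 0: 375 - 8q_Y - 4(q_K) = 0.
Kestrel's first-order condition: 429 - 8q_K - 4(q_Y) = 0.
So q_Y = (375 - 4q_K)/8 and q_K = (429 - 4q_Y)/8.
Substituting one into the other gives q_Y = 107/4 and q_K = 161/4.
Price P = 439 - 4·67 = 171.
Yarrow's profit: (171 - 64)·(107/4) - 1953 = 909.2500.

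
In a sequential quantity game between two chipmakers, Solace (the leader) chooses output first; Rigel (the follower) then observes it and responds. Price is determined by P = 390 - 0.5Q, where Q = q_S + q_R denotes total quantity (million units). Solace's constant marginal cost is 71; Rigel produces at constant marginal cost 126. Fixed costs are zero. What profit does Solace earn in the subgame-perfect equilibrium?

34969

The follower Rigel best-responds to any q_S: π_R = (390 - 0.5Q)q_R - 126q_R.
∂π_R/∂q_R = 264 - (1/2)q_S - q_R = 0 gives the reaction function q_R = (264 - (1/2)q_S).
Solace substitutes q_R(q_S) into its own profit: π_S = q_S(390 - (1/2)q_S - (264 - (1/2)q_S)/2) - 71q_S = (258 - (1/4)q_S)q_S - 71q_S.
Maximising: ∂π_S/∂q_S = 187 - (1/2)q_S = 0, giving q_S = 374.
Then q_R = (264 - (1/2)·374) = 77.
Price P = 390 - (1/2)·451 = 329/2.
Solace's profit: (329/2 - 71)·374 = 34969.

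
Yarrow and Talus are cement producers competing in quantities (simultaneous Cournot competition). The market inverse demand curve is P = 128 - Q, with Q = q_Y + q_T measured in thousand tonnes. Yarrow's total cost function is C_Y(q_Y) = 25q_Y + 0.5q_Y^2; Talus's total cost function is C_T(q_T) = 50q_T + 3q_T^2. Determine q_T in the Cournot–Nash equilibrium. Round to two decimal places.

Yarrow's profit: π_Y = (128 - Q)q_Y - (25q_Y + (1/2)q_Y²). Setting ∂π_Y/∂q_Y = 0: 103 - 3q_Y - (q_T) = 0.
Talus's profit: π_T = (128 - Q)q_T - (50q_T + 3q_T²). Setting ∂π_T/∂q_T = 0: 78 - 8q_T - (q_Y) = 0.
So q_Y = (103 - q_T)/3 and q_T = (78 - q_Y)/8.
Substituting one into the other gives q_Y = 746/23 and q_T = 131/23.

5.70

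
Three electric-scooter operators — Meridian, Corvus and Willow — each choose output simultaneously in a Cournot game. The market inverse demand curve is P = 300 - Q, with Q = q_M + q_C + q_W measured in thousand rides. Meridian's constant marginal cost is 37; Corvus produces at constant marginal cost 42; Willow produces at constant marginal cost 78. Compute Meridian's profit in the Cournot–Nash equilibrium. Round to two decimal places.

5967.56

Meridian's profit: π_M = (300 - Q)q_M - (37q_M). Setting ∂π_M/∂q_M = 0: 263 - 2q_M - (q_C + q_W) = 0.
Corvus's profit: π_C = (300 - Q)q_C - (42q_C). Setting ∂π_C/∂q_C = 0: 258 - 2q_C - (q_M + q_W) = 0.
Willow's first-order condition: 222 - 2q_W - (q_M + q_C) = 0.
Adding the 3 conditions: 743 − 2Q − 2Q = 0, i.e. Q = 743/4.
Back-substituting: q_M = (263 − 743/4) = 309/4, q_C = (258 − 743/4) = 289/4, q_W = (222 − 743/4) = 145/4.
Price P = 300 - 743/4 = 457/4.
Meridian's profit: (457/4 - 37)·(309/4) = 5967.5625.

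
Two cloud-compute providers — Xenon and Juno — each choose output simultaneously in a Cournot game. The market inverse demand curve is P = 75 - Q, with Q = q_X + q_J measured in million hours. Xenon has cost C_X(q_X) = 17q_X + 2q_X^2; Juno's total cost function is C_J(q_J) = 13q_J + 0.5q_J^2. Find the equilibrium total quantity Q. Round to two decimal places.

Xenon's profit: π_X = (75 - Q)q_X - (17q_X + 2q_X²). Setting ∂π_X/∂q_X = 0: 58 - 6q_X - (q_J) = 0.
Juno's profit: π_J = (75 - Q)q_J - (13q_J + (1/2)q_J²). Setting ∂π_J/∂q_J = 0: 62 - 3q_J - (q_X) = 0.
Rearranging gives the reaction functions q_X = (58 - q_J)/6 and q_J = (62 - q_X)/3.
Substituting one into the other gives q_X = 112/17 and q_J = 314/17.
Total output Q = 112/17 + 314/17 = 426/17.

25.06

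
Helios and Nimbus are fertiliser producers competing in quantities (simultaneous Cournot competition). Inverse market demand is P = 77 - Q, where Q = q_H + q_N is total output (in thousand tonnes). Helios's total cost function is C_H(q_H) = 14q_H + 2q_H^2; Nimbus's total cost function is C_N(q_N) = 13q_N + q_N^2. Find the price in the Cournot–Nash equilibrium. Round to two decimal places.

54.87

Helios's profit: π_H = (77 - Q)q_H - (14q_H + 2q_H²). Setting ∂π_H/∂q_H = 0: 63 - 6q_H - (q_N) = 0.
Nimbus's first-order condition: 64 - 4q_N - (q_H) = 0.
Rearranging gives the reaction functions q_H = (63 - q_N)/6 and q_N = (64 - q_H)/4.
Solving the pair: q_H = 188/23, q_N = 321/23.
Total output Q = 509/23, so price P = 77 - 509/23 = 1262/23.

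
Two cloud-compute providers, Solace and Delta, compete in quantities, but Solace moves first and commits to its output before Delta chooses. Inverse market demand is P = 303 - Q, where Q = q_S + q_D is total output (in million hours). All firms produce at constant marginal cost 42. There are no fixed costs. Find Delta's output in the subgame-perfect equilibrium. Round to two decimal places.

65.25

The follower Delta best-responds to any q_S: π_D = (303 - Q)q_D - 42q_D.
∂π_D/∂q_D = 261 - q_S - 2q_D = 0 gives the reaction function q_D = (261 - q_S)/2.
Solace substitutes q_D(q_S) into its own profit: π_S = q_S(303 - q_S - (261 - q_S)/2) - 42q_S = (345/2 - (1/2)q_S)q_S - 42q_S.
Maximising: ∂π_S/∂q_S = 261/2 - q_S = 0, giving q_S = 261/2.
Then q_D = (261 - 261/2)/2 = 261/4.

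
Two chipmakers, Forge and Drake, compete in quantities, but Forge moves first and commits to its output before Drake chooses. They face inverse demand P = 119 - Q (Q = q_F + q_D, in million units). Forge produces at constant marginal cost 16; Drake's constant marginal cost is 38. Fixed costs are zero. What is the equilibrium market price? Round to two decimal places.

47.25

The follower Drake best-responds to any q_F: π_D = (119 - Q)q_D - 38q_D.
∂π_D/∂q_D = 81 - q_F - 2q_D = 0 gives the reaction function q_D = (81 - q_F)/2.
The leader anticipates this reaction. Substituting into P = 119 - Q gives P = 157/2 - (1/2)q_F, so π_F = (157/2 - (1/2)q_F)q_F - 16q_F.
Leader FOC: 125/2 - q_F = 0, so q_F = 125/2.
Then q_D = (81 - 125/2)/2 = 37/4.
Total output Q = 287/4, so price P = 119 - 287/4 = 189/4.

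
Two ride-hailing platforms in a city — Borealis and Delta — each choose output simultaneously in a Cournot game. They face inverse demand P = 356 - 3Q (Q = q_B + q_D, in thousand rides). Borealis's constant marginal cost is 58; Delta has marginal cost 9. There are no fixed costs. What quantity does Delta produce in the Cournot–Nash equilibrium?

Borealis's profit: π_B = (356 - 3Q)q_B - (58q_B). Setting ∂π_B/∂q_B = 0: 298 - 6q_B - 3(q_D) = 0.
Delta's profit: π_D = (356 - 3Q)q_D - (9q_D). Setting ∂π_D/∂q_D = 0: 347 - 6q_D - 3(q_B) = 0.
So q_B = (298 - 3q_D)/6 and q_D = (347 - 3q_B)/6.
Substituting one into the other gives q_B = 83/3 and q_D = 44.

44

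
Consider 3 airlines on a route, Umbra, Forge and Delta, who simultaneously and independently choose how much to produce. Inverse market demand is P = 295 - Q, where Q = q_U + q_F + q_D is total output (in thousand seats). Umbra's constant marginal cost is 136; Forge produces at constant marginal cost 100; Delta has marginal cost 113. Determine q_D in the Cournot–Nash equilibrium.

Umbra's profit: π_U = (295 - Q)q_U - (136q_U). Setting ∂π_U/∂q_U = 0: 159 - 2q_U - (q_F + q_D) = 0.
Forge's first-order condition: 195 - 2q_F - (q_U + q_D) = 0.
Delta's first-order condition: 182 - 2q_D - (q_U + q_F) = 0.
Adding the 3 conditions: 536 − 2Q − 2Q = 0, i.e. Q = 134.
Back-substituting: q_U = (159 − 134) = 25, q_F = (195 − 134) = 61, q_D = (182 − 134) = 48.

48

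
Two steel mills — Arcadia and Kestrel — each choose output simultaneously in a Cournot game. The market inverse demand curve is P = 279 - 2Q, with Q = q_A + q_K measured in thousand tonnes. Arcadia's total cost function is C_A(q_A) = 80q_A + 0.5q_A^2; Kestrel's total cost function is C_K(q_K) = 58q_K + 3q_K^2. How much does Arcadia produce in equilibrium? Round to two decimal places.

33.65

Arcadia's profit: π_A = (279 - 2Q)q_A - (80q_A + (1/2)q_A²). Setting ∂π_A/∂q_A = 0: 199 - 5q_A - 2(q_K) = 0.
Kestrel's profit: π_K = (279 - 2Q)q_K - (58q_K + 3q_K²). Setting ∂π_K/∂q_K = 0: 221 - 10q_K - 2(q_A) = 0.
Rearranging gives the reaction functions q_A = (199 - 2q_K)/5 and q_K = (221 - 2q_A)/10.
Substituting one into the other gives q_A = 774/23 and q_K = 707/46.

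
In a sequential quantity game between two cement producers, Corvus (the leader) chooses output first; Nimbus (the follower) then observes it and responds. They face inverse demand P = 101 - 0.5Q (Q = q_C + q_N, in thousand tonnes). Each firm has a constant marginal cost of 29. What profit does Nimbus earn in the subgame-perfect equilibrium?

648

The follower Nimbus best-responds to any q_C: π_N = (101 - 0.5Q)q_N - 29q_N.
Setting the follower's marginal profit to zero, 72 - (1/2)q_C - q_N = 0, i.e. q_N = (72 - (1/2)q_C).
Corvus substitutes q_N(q_C) into its own profit: π_C = q_C(101 - (1/2)q_C - (72 - (1/2)q_C)/2) - 29q_C = (65 - (1/4)q_C)q_C - 29q_C.
The leader's first-order condition 36 - (1/2)q_C = 0 yields q_C = 72.
Then q_N = (72 - (1/2)·72) = 36.
Price P = 101 - (1/2)·108 = 47.
Nimbus's profit: (47 - 29)·36 = 648.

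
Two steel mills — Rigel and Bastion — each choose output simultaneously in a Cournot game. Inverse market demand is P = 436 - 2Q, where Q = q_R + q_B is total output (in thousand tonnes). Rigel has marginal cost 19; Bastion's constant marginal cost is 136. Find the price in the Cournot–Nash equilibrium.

197

Rigel's profit: π_R = (436 - 2Q)q_R - (19q_R). Setting ∂π_R/∂q_R = 0: 417 - 4q_R - 2(q_B) = 0.
Bastion's first-order condition: 300 - 4q_B - 2(q_R) = 0.
Best responses: q_R = (417 - 2q_B)/4, q_B = (300 - 2q_R)/4.
Solving the pair: q_R = 89, q_B = 61/2.
Total output Q = 239/2, so price P = 436 - 2·(239/2) = 197.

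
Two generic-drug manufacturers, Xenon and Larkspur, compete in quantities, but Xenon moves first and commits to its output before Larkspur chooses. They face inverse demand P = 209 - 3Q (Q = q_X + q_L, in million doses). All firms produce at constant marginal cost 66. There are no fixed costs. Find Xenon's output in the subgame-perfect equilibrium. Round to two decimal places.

Solve by backward induction. Given q_X, the follower Larkspur maximises π_L = (209 - 3q_X - 3q_L)q_L - 66q_L.
Follower FOC: 143 - 3q_X - 6q_L = 0, so q_L(q_X) = (143 - 3q_X)/6.
The leader anticipates this reaction. Substituting into P = 209 - 3Q gives P = 275/2 - (3/2)q_X, so π_X = (275/2 - (3/2)q_X)q_X - 66q_X.
Maximising: ∂π_X/∂q_X = 143/2 - 3q_X = 0, giving q_X = 143/6.
Then q_L = (143 - 3·(143/6))/6 = 143/12.

23.83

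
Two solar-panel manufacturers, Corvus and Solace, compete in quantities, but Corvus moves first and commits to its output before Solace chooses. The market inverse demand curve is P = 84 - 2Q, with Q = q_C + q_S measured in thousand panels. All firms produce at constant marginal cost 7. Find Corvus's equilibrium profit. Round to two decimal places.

370.56

The follower Solace best-responds to any q_C: π_S = (84 - 2Q)q_S - 7q_S.
Setting the follower's marginal profit to zero, 77 - 2q_C - 4q_S = 0, i.e. q_S = (77 - 2q_C)/4.
The leader anticipates this reaction. Substituting into P = 84 - 2Q gives P = 91/2 - q_C, so π_C = (91/2 - q_C)q_C - 7q_C.
Leader FOC: 77/2 - 2q_C = 0, so q_C = 77/4.
Then q_S = (77 - 2·(77/4))/4 = 77/8.
Price P = 84 - 2·(231/8) = 105/4.
Corvus's profit: (105/4 - 7)·(77/4) = 370.5625.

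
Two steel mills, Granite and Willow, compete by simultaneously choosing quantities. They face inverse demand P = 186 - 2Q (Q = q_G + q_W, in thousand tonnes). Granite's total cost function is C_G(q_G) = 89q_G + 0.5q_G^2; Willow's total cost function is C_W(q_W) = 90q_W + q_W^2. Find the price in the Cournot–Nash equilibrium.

134

Granite's profit: π_G = (186 - 2Q)q_G - (89q_G + (1/2)q_G²). Setting ∂π_G/∂q_G = 0: 97 - 5q_G - 2(q_W) = 0.
Willow's profit: π_W = (186 - 2Q)q_W - (90q_W + q_W²). Setting ∂π_W/∂q_W = 0: 96 - 6q_W - 2(q_G) = 0.
So q_G = (97 - 2q_W)/5 and q_W = (96 - 2q_G)/6.
Substituting one into the other gives q_G = 15 and q_W = 11.
Total output Q = 26, so price P = 186 - 2·26 = 134.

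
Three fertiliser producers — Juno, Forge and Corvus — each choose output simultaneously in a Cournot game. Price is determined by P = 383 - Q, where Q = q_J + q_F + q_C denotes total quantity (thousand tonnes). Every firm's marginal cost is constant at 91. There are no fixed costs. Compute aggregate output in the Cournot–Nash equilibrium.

219

Each firm earns π_i = (383 - Q)q_i - 91q_i.
Setting ∂π_i/∂q_i = 0 with rivals' quantities fixed: 292 - 2q_i - Σ_{j≠i} q_j = 0.
With identical firms every q_j equals q_i, so Σ_{j≠i} q_j = 2q_i and 292 = 4q_i, giving q_i = 73.
Total output Q = 73 + 73 + 73 = 219.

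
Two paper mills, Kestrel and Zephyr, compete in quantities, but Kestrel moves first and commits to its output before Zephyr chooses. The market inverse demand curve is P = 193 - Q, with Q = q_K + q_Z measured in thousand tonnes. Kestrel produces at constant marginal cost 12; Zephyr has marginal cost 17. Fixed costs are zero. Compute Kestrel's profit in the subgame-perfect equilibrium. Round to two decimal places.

4324.50

The follower Zephyr best-responds to any q_K: π_Z = (193 - Q)q_Z - 17q_Z.
∂π_Z/∂q_Z = 176 - q_K - 2q_Z = 0 gives the reaction function q_Z = (176 - q_K)/2.
The leader anticipates this reaction. Substituting into P = 193 - Q gives P = 105 - (1/2)q_K, so π_K = (105 - (1/2)q_K)q_K - 12q_K.
Maximising: ∂π_K/∂q_K = 93 - q_K = 0, giving q_K = 93.
Then q_Z = (176 - 93)/2 = 83/2.
Price P = 193 - 269/2 = 117/2.
Kestrel's profit: (117/2 - 12)·93 = 4324.5000.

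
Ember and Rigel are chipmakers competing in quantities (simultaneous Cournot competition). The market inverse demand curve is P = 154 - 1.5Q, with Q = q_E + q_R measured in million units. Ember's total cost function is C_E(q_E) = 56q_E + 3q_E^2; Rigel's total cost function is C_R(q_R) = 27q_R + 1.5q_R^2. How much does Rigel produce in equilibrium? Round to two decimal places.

Ember's profit: π_E = (154 - 1.5Q)q_E - (56q_E + 3q_E²). Setting ∂π_E/∂q_E = 0: 98 - 9q_E - (3/2)(q_R) = 0.
Rigel's first-order condition: 127 - 6q_R - (3/2)(q_E) = 0.
Rearranging gives the reaction functions q_E = (98 - (3/2)q_R)/9 and q_R = (127 - (3/2)q_E)/6.
Substituting one into the other gives q_E = 530/69 and q_R = 1328/69.

19.25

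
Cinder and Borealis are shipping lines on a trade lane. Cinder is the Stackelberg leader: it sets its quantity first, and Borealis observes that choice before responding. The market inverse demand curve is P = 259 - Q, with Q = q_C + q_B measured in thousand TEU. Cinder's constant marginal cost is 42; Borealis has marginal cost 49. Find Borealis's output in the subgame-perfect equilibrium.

The follower Borealis best-responds to any q_C: π_B = (259 - Q)q_B - 49q_B.
Setting the follower's marginal profit to zero, 210 - q_C - 2q_B = 0, i.e. q_B = (210 - q_C)/2.
The leader anticipates this reaction. Substituting into P = 259 - Q gives P = 154 - (1/2)q_C, so π_C = (154 - (1/2)q_C)q_C - 42q_C.
The leader's first-order condition 112 - q_C = 0 yields q_C = 112.
Then q_B = (210 - 112)/2 = 49.

49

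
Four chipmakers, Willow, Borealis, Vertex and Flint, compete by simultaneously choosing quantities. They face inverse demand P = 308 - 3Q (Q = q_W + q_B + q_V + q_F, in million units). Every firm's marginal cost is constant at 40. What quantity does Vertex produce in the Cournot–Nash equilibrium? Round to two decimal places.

17.87

A representative firm's profit is π_i = q_i(308 - 3Q) - 40q_i.
First-order condition (treating rivals' output as given): 268 - 6q_i - 3·Σ_{j≠i} q_j = 0.
By symmetry each firm produces the same amount; substituting Σ_{j≠i} q_j = 3q_i yields q_i = 268/15.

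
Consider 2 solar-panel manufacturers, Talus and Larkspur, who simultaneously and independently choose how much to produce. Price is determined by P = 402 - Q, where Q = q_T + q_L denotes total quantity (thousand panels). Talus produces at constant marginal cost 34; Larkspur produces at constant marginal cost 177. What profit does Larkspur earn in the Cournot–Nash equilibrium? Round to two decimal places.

747.11

Talus's profit: π_T = (402 - Q)q_T - (34q_T). Setting ∂π_T/∂q_T = 0: 368 - 2q_T - (q_L) = 0.
Larkspur's profit: π_L = (402 - Q)q_L - (177q_L). Setting ∂π_L/∂q_L = 0: 225 - 2q_L - (q_T) = 0.
Best responses: q_T = (368 - q_L)/2, q_L = (225 - q_T)/2.
Substituting one into the other gives q_T = 511/3 and q_L = 82/3.
Price P = 402 - 593/3 = 613/3.
Larkspur's profit: (613/3 - 177)·(82/3) = 747.1111.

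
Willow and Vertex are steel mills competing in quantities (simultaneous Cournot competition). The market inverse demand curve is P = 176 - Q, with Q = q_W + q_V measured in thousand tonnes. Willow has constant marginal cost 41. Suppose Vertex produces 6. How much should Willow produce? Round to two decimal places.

64.50

With the rival's output fixed at 6, Willow's profit is π_W = (176 - 6 - q_W)q_W - (41q_W) = (170 - q_W)q_W - (41q_W).
∂π_W/∂q_W = 129 - 2q_W = 0, so q_W = 129/2.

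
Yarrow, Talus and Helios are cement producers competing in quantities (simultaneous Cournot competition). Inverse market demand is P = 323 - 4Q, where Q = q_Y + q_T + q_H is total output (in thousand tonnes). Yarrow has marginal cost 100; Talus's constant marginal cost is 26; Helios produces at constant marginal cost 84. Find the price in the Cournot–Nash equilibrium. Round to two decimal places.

Yarrow's profit: π_Y = (323 - 4Q)q_Y - (100q_Y). Setting ∂π_Y/∂q_Y = 0: 223 - 8q_Y - 4(q_T + q_H) = 0.
Talus's profit: π_T = (323 - 4Q)q_T - (26q_T). Setting ∂π_T/∂q_T = 0: 297 - 8q_T - 4(q_Y + q_H) = 0.
Helios's first-order condition: 239 - 8q_H - 4(q_Y + q_T) = 0.
Adding the 3 first-order conditions: 759 − 16Q = 0, so Q = 759/16.
Back-substituting: q_Y = (223 − 759/4)/4 = 133/16, q_T = (297 − 759/4)/4 = 429/16, q_H = (239 − 759/4)/4 = 197/16.
Total output Q = 759/16, so price P = 323 - 4·(759/16) = 533/4.

133.25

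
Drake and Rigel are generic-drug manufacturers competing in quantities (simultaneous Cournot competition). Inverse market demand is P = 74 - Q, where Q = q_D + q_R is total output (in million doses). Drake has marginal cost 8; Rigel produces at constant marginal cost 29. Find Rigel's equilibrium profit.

64

Drake's profit: π_D = (74 - Q)q_D - (8q_D). Setting ∂π_D/∂q_D = 0: 66 - 2q_D - (q_R) = 0.
Rigel's profit: π_R = (74 - Q)q_R - (29q_R). Setting ∂π_R/∂q_R = 0: 45 - 2q_R - (q_D) = 0.
Rearranging gives the reaction functions q_D = (66 - q_R)/2 and q_R = (45 - q_D)/2.
Substituting one into the other gives q_D = 29 and q_R = 8.
Price P = 74 - 37 = 37.
Rigel's profit: (37 - 29)·8 = 64.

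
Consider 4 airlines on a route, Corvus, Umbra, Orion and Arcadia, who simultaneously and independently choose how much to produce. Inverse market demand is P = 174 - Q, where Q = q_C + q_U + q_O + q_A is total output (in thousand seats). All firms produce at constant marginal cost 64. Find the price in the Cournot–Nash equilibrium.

86

Each firm earns π_i = (174 - Q)q_i - 64q_i.
First-order condition (treating rivals' output as given): 110 - 2q_i - Σ_{j≠i} q_j = 0.
With identical firms every q_j equals q_i, so Σ_{j≠i} q_j = 3q_i and 110 = 5q_i, giving q_i = 22.
Total output Q = 88, so price P = 174 - 88 = 86.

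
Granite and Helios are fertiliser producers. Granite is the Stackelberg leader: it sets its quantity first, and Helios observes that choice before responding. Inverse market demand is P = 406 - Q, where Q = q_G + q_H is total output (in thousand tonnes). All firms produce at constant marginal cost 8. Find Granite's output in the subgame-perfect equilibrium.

The follower Helios best-responds to any q_G: π_H = (406 - Q)q_H - 8q_H.
∂π_H/∂q_H = 398 - q_G - 2q_H = 0 gives the reaction function q_H = (398 - q_G)/2.
The leader anticipates this reaction. Substituting into P = 406 - Q gives P = 207 - (1/2)q_G, so π_G = (207 - (1/2)q_G)q_G - 8q_G.
Leader FOC: 199 - q_G = 0, so q_G = 199.
Then q_H = (398 - 199)/2 = 199/2.

199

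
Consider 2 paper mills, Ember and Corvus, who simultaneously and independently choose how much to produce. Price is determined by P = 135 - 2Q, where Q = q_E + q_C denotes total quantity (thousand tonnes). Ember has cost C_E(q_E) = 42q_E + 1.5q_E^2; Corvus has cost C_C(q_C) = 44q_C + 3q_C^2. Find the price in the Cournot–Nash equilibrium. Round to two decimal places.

Ember's profit: π_E = (135 - 2Q)q_E - (42q_E + (3/2)q_E²). Setting ∂π_E/∂q_E = 0: 93 - 7q_E - 2(q_C) = 0.
Corvus's first-order condition: 91 - 10q_C - 2(q_E) = 0.
Rearranging gives the reaction functions q_E = (93 - 2q_C)/7 and q_C = (91 - 2q_E)/10.
Solving the pair: q_E = 34/3, q_C = 41/6.
Total output Q = 109/6, so price P = 135 - 2·(109/6) = 296/3.

98.67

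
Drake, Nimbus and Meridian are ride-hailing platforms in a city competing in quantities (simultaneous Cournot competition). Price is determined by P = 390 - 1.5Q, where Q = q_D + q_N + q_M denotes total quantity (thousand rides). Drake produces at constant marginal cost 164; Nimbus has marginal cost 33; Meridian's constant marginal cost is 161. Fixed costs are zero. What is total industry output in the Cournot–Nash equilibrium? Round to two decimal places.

135.33

Drake's profit: π_D = (390 - 1.5Q)q_D - (164q_D). Setting ∂π_D/∂q_D = 0: 226 - 3q_D - (3/2)(q_N + q_M) = 0.
Nimbus's first-order condition: 357 - 3q_N - (3/2)(q_D + q_M) = 0.
Meridian's profit: π_M = (390 - 1.5Q)q_M - (161q_M). Setting ∂π_M/∂q_M = 0: 229 - 3q_M - (3/2)(q_D + q_N) = 0.
Adding the 3 first-order conditions: 812 − 6Q = 0, so Q = 406/3.
Back-substituting: q_D = (226 − 203)/(3/2) = 46/3, q_N = (357 − 203)/(3/2) = 308/3, q_M = (229 − 203)/(3/2) = 52/3.
Total output Q = 46/3 + 308/3 + 52/3 = 406/3.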